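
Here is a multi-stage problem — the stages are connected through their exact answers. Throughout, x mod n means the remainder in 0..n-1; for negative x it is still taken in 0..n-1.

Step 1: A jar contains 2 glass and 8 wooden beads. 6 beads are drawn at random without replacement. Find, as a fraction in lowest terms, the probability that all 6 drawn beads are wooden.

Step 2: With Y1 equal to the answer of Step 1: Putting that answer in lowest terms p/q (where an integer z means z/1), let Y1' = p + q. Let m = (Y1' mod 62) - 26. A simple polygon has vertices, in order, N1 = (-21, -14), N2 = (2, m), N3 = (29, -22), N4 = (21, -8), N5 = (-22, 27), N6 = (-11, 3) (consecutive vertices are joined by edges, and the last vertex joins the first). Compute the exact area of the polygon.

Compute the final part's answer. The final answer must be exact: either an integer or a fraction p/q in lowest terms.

Step 1: total draws C(10,6) = 210; favorable C(8,6) = 28; P = 2/15; answer 2/15
Step 2: Y1 = 2/15; threaded value p + q = 17; m = -9; cross terms: (-21*-9 - 2*-14)=217, (2*-22 - 29*-9)=217, (29*-8 - 21*-22)=230, (21*27 - -22*-8)=391, (-22*3 - -11*27)=231, (-11*-14 - -21*3)=217; twice the area = |1503| = 1503; area = 1503/2; answer 1503/2

1503/2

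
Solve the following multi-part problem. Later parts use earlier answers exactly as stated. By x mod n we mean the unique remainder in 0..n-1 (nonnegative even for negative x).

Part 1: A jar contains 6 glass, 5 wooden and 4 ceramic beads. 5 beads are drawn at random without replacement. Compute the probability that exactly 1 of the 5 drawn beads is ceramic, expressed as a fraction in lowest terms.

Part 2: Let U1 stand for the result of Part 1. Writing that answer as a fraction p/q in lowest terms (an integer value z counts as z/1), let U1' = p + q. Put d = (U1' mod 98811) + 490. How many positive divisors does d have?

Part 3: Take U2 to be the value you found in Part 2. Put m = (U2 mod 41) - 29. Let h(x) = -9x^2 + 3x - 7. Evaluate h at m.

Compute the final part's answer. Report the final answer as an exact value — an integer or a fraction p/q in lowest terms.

-4039

Part 1: total draws C(15,5) = 3003; favorable C(4,1)*C(11,4) = 1320; P = 40/91; answer 40/91
Part 2: U1 = 40/91; threaded value p + q = 131; d = 621; 621 = 3^3 * 23; number of divisors = (3+1) * (1+1) = 8; answer 8
Part 3: U2 = 8; m = -21; -9*(-21)^2 + 3*(-21)^1 - 7 = (-3969) + (-63) + (-7) = -4039; answer -4039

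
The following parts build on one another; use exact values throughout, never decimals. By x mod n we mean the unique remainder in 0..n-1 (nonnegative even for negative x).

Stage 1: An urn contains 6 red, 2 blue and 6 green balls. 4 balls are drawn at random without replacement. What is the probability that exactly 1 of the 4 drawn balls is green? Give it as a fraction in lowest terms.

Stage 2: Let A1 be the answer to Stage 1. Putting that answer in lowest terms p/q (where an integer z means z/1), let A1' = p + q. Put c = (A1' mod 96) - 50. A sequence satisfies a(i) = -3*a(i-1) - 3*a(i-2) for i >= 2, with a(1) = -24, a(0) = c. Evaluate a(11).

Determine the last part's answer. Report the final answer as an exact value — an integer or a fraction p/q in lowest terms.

Stage 1: total draws C(14,4) = 1001; favorable C(6,1)*C(8,3) = 336; P = 48/143; answer 48/143
Stage 2: A1 = 48/143; threaded value p + q = 191; c = 45; a(2) = -3*(-24) - 3*(45) = -63; iterating: a(2)=-63, a(3)=261, a(4)=-594, a(5)=999, a(6)=-1215, a(7)=648, a(8)=1701, a(9)=-7047, a(10)=16038, a(11)=-26973; answer -26973

-26973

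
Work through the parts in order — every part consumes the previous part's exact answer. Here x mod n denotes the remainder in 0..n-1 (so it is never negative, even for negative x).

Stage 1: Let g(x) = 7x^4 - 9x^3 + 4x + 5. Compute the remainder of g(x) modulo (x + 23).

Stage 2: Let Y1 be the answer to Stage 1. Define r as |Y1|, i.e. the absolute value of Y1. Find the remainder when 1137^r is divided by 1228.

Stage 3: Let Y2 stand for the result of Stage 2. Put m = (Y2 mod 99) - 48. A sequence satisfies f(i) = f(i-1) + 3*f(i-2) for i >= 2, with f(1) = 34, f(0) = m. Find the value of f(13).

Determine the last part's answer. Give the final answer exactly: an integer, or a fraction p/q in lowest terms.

261346

Stage 1: remainder = value at the root: 7*(-23)^4 - 9*(-23)^3 + 4*(-23)^1 + 5 = (1958887) + (109503) + (-92) + (5) = 2068303; answer 2068303
Stage 2: Y1 = 2068303; r = 2068303; squarings mod 1228: 1137^1=1137, 1137^2=913, 1137^4=985, 1137^8=105, 1137^16=1201, 1137^32=729, 1137^64=945, 1137^128=269, 1137^256=1137, 1137^512=913, 1137^1024=985, 1137^2048=105, 1137^4096=1201, 1137^8192=729, 1137^16384=945, 1137^32768=269, 1137^65536=1137, 1137^131072=913, 1137^262144=985, 1137^524288=105, 1137^1048576=1201; 1137^2068303 = 1137^1 * 1137^2 * 1137^4 * 1137^8 * 1137^64 * 1137^256 * 1137^512 * 1137^1024 * 1137^2048 * 1137^32768 * 1137^65536 * 1137^131072 * 1137^262144 * 1137^524288 * 1137^1048576 = 729 (mod 1228); answer 729
Stage 3: Y2 = 729; m = -12; f(2) = 1*(34) + 3*(-12) = -2; iterating: f(2)=-2, f(3)=100, f(4)=94, f(5)=394, f(6)=676, f(7)=1858, f(8)=3886, f(9)=9460, f(10)=21118, f(11)=49498, f(12)=112852, f(13)=261346; answer 261346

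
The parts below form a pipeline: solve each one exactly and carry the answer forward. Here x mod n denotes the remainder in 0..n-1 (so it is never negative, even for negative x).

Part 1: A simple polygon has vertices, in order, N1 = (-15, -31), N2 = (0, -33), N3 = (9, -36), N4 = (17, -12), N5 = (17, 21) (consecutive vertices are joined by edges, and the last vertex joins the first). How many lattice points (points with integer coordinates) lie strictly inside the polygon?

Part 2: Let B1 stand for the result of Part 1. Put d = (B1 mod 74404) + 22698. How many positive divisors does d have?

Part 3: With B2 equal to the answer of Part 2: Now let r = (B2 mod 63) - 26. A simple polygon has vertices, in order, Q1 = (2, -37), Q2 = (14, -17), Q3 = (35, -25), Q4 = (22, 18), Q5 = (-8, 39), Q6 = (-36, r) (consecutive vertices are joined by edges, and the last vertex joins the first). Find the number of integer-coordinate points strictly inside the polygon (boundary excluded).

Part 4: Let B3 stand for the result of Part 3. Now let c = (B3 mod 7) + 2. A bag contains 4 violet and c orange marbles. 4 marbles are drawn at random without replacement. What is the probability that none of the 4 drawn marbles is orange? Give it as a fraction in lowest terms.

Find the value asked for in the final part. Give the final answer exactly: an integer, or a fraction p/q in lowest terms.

1/126

Part 1: cross terms: (-15*-33 - 0*-31)=495, (0*-36 - 9*-33)=297, (9*-12 - 17*-36)=504, (17*21 - 17*-12)=561, (17*-31 - -15*21)=-212; twice the area = |1645| = 1645; area = 1645/2; boundary points = 1 + 3 + 8 + 33 + 4 = 49; strictly interior points = area - boundary/2 + 1 = 799; answer 799
Part 2: B1 = 799; d = 23497; 23497 is prime, so its only divisors are 1 and 23497; count = 2; answer 2
Part 3: B2 = 2; r = -24; cross terms: (2*-17 - 14*-37)=484, (14*-25 - 35*-17)=245, (35*18 - 22*-25)=1180, (22*39 - -8*18)=1002, (-8*-24 - -36*39)=1596, (-36*-37 - 2*-24)=1380; twice the area = |5887| = 5887; area = 5887/2; boundary points = 4 + 1 + 1 + 3 + 7 + 1 = 17; strictly interior points = area - boundary/2 + 1 = 2936; answer 2936
Part 4: B3 = 2936; c = 5; total draws C(9,4) = 126; favorable C(4,4) = 1; P = 1/126; answer 1/126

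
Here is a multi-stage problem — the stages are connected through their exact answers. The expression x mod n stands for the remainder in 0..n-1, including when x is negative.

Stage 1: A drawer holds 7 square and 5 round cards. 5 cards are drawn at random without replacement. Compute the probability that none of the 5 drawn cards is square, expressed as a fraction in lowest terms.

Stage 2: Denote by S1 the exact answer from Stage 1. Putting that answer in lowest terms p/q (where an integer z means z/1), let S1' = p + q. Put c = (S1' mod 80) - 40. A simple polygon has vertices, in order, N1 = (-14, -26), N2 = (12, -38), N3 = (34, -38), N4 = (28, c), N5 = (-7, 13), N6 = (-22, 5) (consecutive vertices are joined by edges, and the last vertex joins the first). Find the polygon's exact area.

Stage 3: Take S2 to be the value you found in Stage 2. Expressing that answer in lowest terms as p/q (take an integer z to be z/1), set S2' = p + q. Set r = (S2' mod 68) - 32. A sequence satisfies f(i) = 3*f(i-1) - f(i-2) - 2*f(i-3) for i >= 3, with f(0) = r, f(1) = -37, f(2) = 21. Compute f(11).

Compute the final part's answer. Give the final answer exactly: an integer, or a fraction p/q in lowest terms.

112537

Stage 1: total draws C(12,5) = 792; favorable C(5,5) = 1; P = 1/792; answer 1/792
Stage 2: S1 = 1/792; threaded value p + q = 793; c = 33; cross terms: (-14*-38 - 12*-26)=844, (12*-38 - 34*-38)=836, (34*33 - 28*-38)=2186, (28*13 - -7*33)=595, (-7*5 - -22*13)=251, (-22*-26 - -14*5)=642; twice the area = |5354| = 5354; area = 2677; answer 2677
Stage 3: S2 = 2677; threaded value p + q = 2678; r = -6; f(3) = 3*(21) - 1*(-37) - 2*(-6) = 112; iterating: f(3)=112, f(4)=389, f(5)=1013, f(6)=2426, f(7)=5487, f(8)=12009, f(9)=25688, f(10)=54081, f(11)=112537; answer 112537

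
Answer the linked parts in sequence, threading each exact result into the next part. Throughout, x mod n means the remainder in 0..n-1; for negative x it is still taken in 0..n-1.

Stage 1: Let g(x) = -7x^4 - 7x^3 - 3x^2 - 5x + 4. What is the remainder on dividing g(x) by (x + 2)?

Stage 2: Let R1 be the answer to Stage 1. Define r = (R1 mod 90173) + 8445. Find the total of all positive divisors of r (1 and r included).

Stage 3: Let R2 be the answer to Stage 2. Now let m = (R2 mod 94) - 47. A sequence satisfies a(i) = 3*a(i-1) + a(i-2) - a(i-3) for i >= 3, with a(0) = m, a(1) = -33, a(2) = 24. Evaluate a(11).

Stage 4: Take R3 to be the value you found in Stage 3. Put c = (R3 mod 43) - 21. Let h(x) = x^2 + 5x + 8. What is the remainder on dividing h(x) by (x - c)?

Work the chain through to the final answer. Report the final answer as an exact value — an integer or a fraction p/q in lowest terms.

Stage 1: remainder = value at the root: -7*(-2)^4 - 7*(-2)^3 - 3*(-2)^2 - 5*(-2)^1 + 4 = (-112) + (56) + (-12) + (10) + (4) = -54; answer -54
Stage 2: R1 = -54; r = 98564; 98564 = 2^2 * 41 * 601; sigma = (1 + 2 + 4) * (1 + 41) * (1 + 601) = 7 * 42 * 602 = 176988; answer 176988
Stage 3: R2 = 176988; m = 33; a(3) = 3*(24) + 1*(-33) - 1*(33) = 6; iterating: a(3)=6, a(4)=75, a(5)=207, a(6)=690, a(7)=2202, a(8)=7089, a(9)=22779, a(10)=73224, a(11)=235362; answer 235362
Stage 4: R3 = 235362; c = 2; remainder = value at the root: 1*(2)^2 + 5*(2)^1 + 8 = (4) + (10) + (8) = 22; answer 22

22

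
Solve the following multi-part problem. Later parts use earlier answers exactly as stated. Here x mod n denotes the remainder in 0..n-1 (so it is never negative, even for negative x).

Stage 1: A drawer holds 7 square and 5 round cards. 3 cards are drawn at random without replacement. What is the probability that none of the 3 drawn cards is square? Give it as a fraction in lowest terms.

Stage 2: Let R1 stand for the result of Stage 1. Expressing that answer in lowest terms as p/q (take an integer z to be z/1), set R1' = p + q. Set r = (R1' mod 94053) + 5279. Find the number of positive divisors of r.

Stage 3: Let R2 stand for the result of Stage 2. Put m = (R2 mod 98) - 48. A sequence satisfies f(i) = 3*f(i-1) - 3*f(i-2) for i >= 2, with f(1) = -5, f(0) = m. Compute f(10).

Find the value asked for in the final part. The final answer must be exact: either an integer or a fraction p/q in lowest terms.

-18225

Stage 1: total draws C(12,3) = 220; favorable C(5,3) = 10; P = 1/22; answer 1/22
Stage 2: R1 = 1/22; threaded value p + q = 23; r = 5302; 5302 = 2 * 11 * 241; number of divisors = (1+1) * (1+1) * (1+1) = 8; answer 8
Stage 3: R2 = 8; m = -40; f(2) = 3*(-5) - 3*(-40) = 105; iterating: f(2)=105, f(3)=330, f(4)=675, f(5)=1035, f(6)=1080, f(7)=135, f(8)=-2835, f(9)=-8910, f(10)=-18225; answer -18225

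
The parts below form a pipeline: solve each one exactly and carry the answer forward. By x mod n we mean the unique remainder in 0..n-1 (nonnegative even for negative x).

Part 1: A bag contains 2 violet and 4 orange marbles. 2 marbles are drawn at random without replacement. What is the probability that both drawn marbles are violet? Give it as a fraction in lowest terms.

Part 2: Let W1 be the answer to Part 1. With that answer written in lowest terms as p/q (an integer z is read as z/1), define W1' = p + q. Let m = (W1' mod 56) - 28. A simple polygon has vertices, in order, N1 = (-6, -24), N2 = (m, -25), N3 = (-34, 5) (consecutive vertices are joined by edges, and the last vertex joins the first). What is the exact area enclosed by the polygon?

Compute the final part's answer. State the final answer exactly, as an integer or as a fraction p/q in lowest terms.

Part 1: total draws C(6,2) = 15; favorable C(2,2) = 1; P = 1/15; answer 1/15
Part 2: W1 = 1/15; threaded value p + q = 16; m = -12; cross terms: (-6*-25 - -12*-24)=-138, (-12*5 - -34*-25)=-910, (-34*-24 - -6*5)=846; twice the area = |-202| = 202; area = 101; answer 101

101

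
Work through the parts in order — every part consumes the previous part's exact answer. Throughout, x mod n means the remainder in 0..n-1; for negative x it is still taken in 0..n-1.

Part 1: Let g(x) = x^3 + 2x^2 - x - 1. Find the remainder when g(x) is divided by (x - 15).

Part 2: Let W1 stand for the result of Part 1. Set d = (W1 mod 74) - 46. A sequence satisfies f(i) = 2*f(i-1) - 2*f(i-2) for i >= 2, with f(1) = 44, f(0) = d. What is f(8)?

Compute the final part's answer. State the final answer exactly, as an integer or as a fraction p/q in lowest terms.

Part 1: remainder = value at the root: 1*(15)^3 + 2*(15)^2 - 1*(15)^1 - 1 = (3375) + (450) + (-15) + (-1) = 3809; answer 3809
Part 2: W1 = 3809; d = -11; f(2) = 2*(44) - 2*(-11) = 110; iterating: f(2)=110, f(3)=132, f(4)=44, f(5)=-176, f(6)=-440, f(7)=-528, f(8)=-176; answer -176

-176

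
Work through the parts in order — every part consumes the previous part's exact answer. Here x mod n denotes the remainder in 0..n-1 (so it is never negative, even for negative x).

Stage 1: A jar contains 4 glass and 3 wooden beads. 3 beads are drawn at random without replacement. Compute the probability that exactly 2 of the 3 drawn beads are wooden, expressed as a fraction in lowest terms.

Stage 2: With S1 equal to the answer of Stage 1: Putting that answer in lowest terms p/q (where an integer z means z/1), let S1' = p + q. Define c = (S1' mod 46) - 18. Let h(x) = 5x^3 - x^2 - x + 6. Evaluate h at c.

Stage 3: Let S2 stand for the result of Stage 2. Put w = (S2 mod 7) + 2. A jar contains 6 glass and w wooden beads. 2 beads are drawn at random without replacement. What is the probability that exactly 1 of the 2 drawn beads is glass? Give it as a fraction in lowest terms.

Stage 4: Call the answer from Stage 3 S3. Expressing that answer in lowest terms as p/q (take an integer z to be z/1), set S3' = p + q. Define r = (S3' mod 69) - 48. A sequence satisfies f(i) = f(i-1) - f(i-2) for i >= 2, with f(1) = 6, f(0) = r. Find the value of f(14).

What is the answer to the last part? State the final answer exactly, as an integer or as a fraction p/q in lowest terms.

Stage 1: total draws C(7,3) = 35; favorable C(3,2)*C(4,1) = 12; P = 12/35; answer 12/35
Stage 2: S1 = 12/35; threaded value p + q = 47; c = -17; 5*(-17)^3 - 1*(-17)^2 - 1*(-17)^1 + 6 = (-24565) + (-289) + (17) + (6) = -24831; answer -24831
Stage 3: S2 = -24831; w = 7; total draws C(13,2) = 78; favorable C(6,1)*C(7,1) = 42; P = 7/13; answer 7/13
Stage 4: S3 = 7/13; threaded value p + q = 20; r = -28; f(2) = 1*(6) - 1*(-28) = 34; iterating: f(2)=34, f(3)=28, f(4)=-6, f(5)=-34, f(6)=-28, f(7)=6, f(8)=34, f(9)=28, f(10)=-6, f(11)=-34, f(12)=-28, f(13)=6, f(14)=34; answer 34

34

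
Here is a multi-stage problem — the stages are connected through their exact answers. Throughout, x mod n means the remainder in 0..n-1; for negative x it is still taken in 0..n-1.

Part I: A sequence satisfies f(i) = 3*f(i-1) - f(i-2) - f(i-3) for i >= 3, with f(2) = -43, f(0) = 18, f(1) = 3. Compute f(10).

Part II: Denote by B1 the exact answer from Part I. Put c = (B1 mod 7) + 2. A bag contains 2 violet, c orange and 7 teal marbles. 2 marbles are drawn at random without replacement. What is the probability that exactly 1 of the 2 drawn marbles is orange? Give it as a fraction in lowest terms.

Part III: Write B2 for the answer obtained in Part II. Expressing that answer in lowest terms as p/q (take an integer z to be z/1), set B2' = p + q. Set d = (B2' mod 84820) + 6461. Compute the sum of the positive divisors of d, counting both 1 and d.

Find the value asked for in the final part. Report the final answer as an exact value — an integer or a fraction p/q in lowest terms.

Part I: f(3) = 3*(-43) - 1*(3) - 1*(18) = -150; iterating: f(3)=-150, f(4)=-410, f(5)=-1037, f(6)=-2551, f(7)=-6206, f(8)=-15030, f(9)=-36333, f(10)=-87763; answer -87763
Part II: B1 = -87763; c = 5; total draws C(14,2) = 91; favorable C(5,1)*C(9,1) = 45; P = 45/91; answer 45/91
Part III: B2 = 45/91; threaded value p + q = 136; d = 6597; 6597 = 3^2 * 733; sigma = (1 + 3 + 9) * (1 + 733) = 13 * 734 = 9542; answer 9542

9542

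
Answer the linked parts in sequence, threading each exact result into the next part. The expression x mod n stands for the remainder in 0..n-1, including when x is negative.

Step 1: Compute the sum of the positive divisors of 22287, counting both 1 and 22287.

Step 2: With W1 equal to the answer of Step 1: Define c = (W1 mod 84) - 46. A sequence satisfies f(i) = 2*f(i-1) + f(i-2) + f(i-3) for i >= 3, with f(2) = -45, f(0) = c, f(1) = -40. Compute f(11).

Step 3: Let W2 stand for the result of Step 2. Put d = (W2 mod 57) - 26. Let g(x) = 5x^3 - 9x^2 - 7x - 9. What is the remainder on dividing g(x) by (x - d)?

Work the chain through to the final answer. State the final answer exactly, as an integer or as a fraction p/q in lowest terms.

-15395

Step 1: 22287 = 3 * 17 * 19 * 23; sigma = (1 + 3) * (1 + 17) * (1 + 19) * (1 + 23) = 4 * 18 * 20 * 24 = 34560; answer 34560
Step 2: W1 = 34560; c = -10; f(3) = 2*(-45) + 1*(-40) + 1*(-10) = -140; iterating: f(3)=-140, f(4)=-365, f(5)=-915, f(6)=-2335, f(7)=-5950, f(8)=-15150, f(9)=-38585, f(10)=-98270, f(11)=-250275; answer -250275
Step 3: W2 = -250275; d = -14; remainder = value at the root: 5*(-14)^3 - 9*(-14)^2 - 7*(-14)^1 - 9 = (-13720) + (-1764) + (98) + (-9) = -15395; answer -15395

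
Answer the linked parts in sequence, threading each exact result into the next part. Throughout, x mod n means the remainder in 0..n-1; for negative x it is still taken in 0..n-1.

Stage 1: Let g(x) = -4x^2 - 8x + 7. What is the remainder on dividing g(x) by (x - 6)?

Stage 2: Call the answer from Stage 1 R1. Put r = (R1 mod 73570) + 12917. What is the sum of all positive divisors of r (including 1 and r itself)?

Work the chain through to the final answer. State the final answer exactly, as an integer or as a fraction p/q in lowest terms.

129456

Stage 1: remainder = value at the root: -4*(6)^2 - 8*(6)^1 + 7 = (-144) + (-48) + (7) = -185; answer -185
Stage 2: R1 = -185; r = 86302; 86302 = 2 * 43151; sigma = (1 + 2) * (1 + 43151) = 3 * 43152 = 129456; answer 129456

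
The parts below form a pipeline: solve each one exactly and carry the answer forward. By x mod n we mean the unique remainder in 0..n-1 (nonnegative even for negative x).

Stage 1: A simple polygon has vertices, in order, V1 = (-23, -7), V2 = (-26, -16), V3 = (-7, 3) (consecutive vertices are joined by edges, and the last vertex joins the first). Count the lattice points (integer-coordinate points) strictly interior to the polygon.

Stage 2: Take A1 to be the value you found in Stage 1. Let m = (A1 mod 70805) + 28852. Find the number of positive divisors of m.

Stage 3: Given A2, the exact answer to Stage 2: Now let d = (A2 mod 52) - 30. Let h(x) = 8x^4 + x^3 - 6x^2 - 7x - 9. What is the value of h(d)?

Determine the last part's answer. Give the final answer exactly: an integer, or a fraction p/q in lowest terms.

3634349

Stage 1: cross terms: (-23*-16 - -26*-7)=186, (-26*3 - -7*-16)=-190, (-7*-7 - -23*3)=118; twice the area = |114| = 114; area = 57; boundary points = 3 + 19 + 2 = 24; strictly interior points = area - boundary/2 + 1 = 46; answer 46
Stage 2: A1 = 46; m = 28898; 28898 = 2 * 14449; number of divisors = (1+1) * (1+1) = 4; answer 4
Stage 3: A2 = 4; d = -26; 8*(-26)^4 + 1*(-26)^3 - 6*(-26)^2 - 7*(-26)^1 - 9 = (3655808) + (-17576) + (-4056) + (182) + (-9) = 3634349; answer 3634349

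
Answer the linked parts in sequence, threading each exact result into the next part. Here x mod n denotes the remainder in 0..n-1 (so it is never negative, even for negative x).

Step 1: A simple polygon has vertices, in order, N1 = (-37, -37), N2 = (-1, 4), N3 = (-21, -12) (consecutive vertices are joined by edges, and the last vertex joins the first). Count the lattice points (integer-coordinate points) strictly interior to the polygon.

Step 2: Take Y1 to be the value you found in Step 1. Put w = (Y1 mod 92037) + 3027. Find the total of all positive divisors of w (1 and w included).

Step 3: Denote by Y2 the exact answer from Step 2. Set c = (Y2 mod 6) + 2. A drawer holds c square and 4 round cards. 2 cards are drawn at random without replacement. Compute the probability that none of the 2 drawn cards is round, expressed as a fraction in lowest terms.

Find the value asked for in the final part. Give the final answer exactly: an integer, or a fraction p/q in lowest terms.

1/15

Step 1: cross terms: (-37*4 - -1*-37)=-185, (-1*-12 - -21*4)=96, (-21*-37 - -37*-12)=333; twice the area = |244| = 244; area = 122; boundary points = 1 + 4 + 1 = 6; strictly interior points = area - boundary/2 + 1 = 120; answer 120
Step 2: Y1 = 120; w = 3147; 3147 = 3 * 1049; sigma = (1 + 3) * (1 + 1049) = 4 * 1050 = 4200; answer 4200
Step 3: Y2 = 4200; c = 2; total draws C(6,2) = 15; favorable C(2,2) = 1; P = 1/15; answer 1/15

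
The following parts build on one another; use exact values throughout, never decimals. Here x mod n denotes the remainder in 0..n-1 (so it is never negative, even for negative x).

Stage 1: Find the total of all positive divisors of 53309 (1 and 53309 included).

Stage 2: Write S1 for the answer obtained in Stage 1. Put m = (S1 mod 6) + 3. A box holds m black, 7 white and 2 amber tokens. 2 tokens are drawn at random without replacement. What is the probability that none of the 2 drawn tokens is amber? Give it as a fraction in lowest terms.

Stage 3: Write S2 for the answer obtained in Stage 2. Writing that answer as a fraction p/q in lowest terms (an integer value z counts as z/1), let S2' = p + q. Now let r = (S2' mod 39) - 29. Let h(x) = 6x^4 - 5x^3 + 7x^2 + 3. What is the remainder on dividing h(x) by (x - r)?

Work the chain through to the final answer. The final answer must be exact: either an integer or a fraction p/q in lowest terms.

Stage 1: 53309 is prime, so its only divisors are 1 and 53309; sigma = 1 + 53309 = 53310; answer 53310
Stage 2: S1 = 53310; m = 3; total draws C(12,2) = 66; favorable C(10,2) = 45; P = 15/22; answer 15/22
Stage 3: S2 = 15/22; threaded value p + q = 37; r = 8; remainder = value at the root: 6*(8)^4 - 5*(8)^3 + 7*(8)^2 + 3 = (24576) + (-2560) + (448) + (3) = 22467; answer 22467

22467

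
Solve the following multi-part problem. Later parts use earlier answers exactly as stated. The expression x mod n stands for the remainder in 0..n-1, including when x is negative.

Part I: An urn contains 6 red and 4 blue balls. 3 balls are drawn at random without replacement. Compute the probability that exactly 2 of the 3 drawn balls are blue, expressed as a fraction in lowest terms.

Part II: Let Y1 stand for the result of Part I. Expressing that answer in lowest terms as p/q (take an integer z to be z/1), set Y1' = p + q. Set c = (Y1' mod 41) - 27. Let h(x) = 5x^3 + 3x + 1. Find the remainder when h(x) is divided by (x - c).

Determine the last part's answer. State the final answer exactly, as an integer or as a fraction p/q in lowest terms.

-13761

Part I: total draws C(10,3) = 120; favorable C(4,2)*C(6,1) = 36; P = 3/10; answer 3/10
Part II: Y1 = 3/10; threaded value p + q = 13; c = -14; remainder = value at the root: 5*(-14)^3 + 3*(-14)^1 + 1 = (-13720) + (-42) + (1) = -13761; answer -13761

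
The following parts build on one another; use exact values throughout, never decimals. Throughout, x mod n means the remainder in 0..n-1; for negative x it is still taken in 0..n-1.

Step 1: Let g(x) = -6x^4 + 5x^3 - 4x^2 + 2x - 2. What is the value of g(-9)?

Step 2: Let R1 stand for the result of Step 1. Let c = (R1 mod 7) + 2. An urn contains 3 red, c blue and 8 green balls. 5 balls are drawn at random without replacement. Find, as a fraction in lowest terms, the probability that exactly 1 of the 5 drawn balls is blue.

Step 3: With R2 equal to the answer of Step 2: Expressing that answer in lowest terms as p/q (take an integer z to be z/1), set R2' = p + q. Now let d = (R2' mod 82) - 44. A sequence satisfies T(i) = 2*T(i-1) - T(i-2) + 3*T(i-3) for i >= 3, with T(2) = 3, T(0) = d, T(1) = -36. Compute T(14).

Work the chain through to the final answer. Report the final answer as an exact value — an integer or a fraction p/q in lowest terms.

Step 1: -6*(-9)^4 + 5*(-9)^3 - 4*(-9)^2 + 2*(-9)^1 - 2 = (-39366) + (-3645) + (-324) + (-18) + (-2) = -43355; answer -43355
Step 2: R1 = -43355; c = 5; total draws C(16,5) = 4368; favorable C(5,1)*C(11,4) = 1650; P = 275/728; answer 275/728
Step 3: R2 = 275/728; threaded value p + q = 1003; d = -25; T(3) = 2*(3) - 1*(-36) + 3*(-25) = -33; iterating: T(3)=-33, T(4)=-177, T(5)=-312, T(6)=-546, T(7)=-1311, T(8)=-3012, T(9)=-6351, T(10)=-13623, T(11)=-29931, T(12)=-65292, T(13)=-141522, T(14)=-307545; answer -307545

-307545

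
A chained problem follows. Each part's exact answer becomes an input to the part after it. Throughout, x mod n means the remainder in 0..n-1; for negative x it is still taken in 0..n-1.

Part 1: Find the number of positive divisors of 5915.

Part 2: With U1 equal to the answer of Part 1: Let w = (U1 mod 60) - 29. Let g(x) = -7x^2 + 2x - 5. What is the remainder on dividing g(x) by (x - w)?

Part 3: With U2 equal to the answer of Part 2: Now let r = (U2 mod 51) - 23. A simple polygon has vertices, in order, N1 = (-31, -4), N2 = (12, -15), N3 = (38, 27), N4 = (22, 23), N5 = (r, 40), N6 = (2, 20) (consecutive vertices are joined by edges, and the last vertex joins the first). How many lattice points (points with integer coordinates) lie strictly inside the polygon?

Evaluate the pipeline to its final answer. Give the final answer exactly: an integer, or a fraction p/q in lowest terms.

Part 1: 5915 = 5 * 7 * 13^2; number of divisors = (1+1) * (1+1) * (2+1) = 12; answer 12
Part 2: U1 = 12; w = -17; remainder = value at the root: -7*(-17)^2 + 2*(-17)^1 - 5 = (-2023) + (-34) + (-5) = -2062; answer -2062
Part 3: U2 = -2062; r = 6; cross terms: (-31*-15 - 12*-4)=513, (12*27 - 38*-15)=894, (38*23 - 22*27)=280, (22*40 - 6*23)=742, (6*20 - 2*40)=40, (2*-4 - -31*20)=612; twice the area = |3081| = 3081; area = 3081/2; boundary points = 1 + 2 + 4 + 1 + 4 + 3 = 15; strictly interior points = area - boundary/2 + 1 = 1534; answer 1534

1534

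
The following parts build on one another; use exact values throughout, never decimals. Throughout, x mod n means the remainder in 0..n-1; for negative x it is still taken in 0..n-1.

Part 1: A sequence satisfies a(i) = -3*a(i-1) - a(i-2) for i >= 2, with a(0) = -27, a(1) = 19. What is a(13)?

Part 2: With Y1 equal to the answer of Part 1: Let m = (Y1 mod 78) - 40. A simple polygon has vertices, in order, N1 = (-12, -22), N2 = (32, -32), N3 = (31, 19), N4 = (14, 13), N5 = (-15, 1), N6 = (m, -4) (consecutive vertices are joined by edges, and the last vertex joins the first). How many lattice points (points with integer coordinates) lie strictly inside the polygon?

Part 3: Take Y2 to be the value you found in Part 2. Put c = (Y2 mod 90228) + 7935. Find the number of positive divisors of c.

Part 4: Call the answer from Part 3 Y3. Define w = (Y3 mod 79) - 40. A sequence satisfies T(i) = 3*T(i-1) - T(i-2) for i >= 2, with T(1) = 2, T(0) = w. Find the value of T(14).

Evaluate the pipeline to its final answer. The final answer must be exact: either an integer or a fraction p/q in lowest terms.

Part 1: a(2) = -3*(19) - 1*(-27) = -30; iterating: a(2)=-30, a(3)=71, a(4)=-183, a(5)=478, a(6)=-1251, a(7)=3275, a(8)=-8574, a(9)=22447, a(10)=-58767, a(11)=153854, a(12)=-402795, a(13)=1054531; answer 1054531
Part 2: Y1 = 1054531; m = 9; cross terms: (-12*-32 - 32*-22)=1088, (32*19 - 31*-32)=1600, (31*13 - 14*19)=137, (14*1 - -15*13)=209, (-15*-4 - 9*1)=51, (9*-22 - -12*-4)=-246; twice the area = |2839| = 2839; area = 2839/2; boundary points = 2 + 1 + 1 + 1 + 1 + 3 = 9; strictly interior points = area - boundary/2 + 1 = 1416; answer 1416
Part 3: Y2 = 1416; c = 9351; 9351 = 3^2 * 1039; number of divisors = (2+1) * (1+1) = 6; answer 6
Part 4: Y3 = 6; w = -34; T(2) = 3*(2) - 1*(-34) = 40; iterating: T(2)=40, T(3)=118, T(4)=314, T(5)=824, T(6)=2158, T(7)=5650, T(8)=14792, T(9)=38726, T(10)=101386, T(11)=265432, T(12)=694910, T(13)=1819298, T(14)=4762984; answer 4762984

4762984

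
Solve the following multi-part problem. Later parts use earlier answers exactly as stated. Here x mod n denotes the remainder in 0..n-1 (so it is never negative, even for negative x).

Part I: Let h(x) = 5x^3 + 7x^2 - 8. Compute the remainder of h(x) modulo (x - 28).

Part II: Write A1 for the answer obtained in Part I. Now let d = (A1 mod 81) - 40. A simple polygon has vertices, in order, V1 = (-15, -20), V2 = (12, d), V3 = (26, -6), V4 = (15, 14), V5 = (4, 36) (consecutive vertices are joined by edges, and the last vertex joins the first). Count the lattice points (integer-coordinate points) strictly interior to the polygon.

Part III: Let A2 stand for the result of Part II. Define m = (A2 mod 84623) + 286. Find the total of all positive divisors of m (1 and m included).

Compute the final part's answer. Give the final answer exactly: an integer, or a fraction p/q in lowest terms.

1248

Part I: remainder = value at the root: 5*(28)^3 + 7*(28)^2 - 8 = (109760) + (5488) + (-8) = 115240; answer 115240
Part II: A1 = 115240; d = 18; cross terms: (-15*18 - 12*-20)=-30, (12*-6 - 26*18)=-540, (26*14 - 15*-6)=454, (15*36 - 4*14)=484, (4*-20 - -15*36)=460; twice the area = |828| = 828; area = 414; boundary points = 1 + 2 + 1 + 11 + 1 = 16; strictly interior points = area - boundary/2 + 1 = 407; answer 407
Part III: A2 = 407; m = 693; 693 = 3^2 * 7 * 11; sigma = (1 + 3 + 9) * (1 + 7) * (1 + 11) = 13 * 8 * 12 = 1248; answer 1248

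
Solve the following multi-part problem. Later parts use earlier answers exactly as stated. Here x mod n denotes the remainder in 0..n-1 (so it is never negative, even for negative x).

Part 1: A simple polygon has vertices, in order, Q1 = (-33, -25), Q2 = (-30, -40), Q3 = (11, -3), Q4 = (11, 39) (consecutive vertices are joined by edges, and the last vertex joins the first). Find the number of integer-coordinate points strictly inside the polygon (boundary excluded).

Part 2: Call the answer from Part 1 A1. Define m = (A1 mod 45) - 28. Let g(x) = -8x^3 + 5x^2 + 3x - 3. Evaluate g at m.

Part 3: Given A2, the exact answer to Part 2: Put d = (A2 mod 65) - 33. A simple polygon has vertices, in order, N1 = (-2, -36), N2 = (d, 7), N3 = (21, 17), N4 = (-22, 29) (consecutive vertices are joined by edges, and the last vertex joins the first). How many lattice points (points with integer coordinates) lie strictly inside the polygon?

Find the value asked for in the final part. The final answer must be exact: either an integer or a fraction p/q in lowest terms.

Part 1: cross terms: (-33*-40 - -30*-25)=570, (-30*-3 - 11*-40)=530, (11*39 - 11*-3)=462, (11*-25 - -33*39)=1012; twice the area = |2574| = 2574; area = 1287; boundary points = 3 + 1 + 42 + 4 = 50; strictly interior points = area - boundary/2 + 1 = 1263; answer 1263
Part 2: A1 = 1263; m = -25; -8*(-25)^3 + 5*(-25)^2 + 3*(-25)^1 - 3 = (125000) + (3125) + (-75) + (-3) = 128047; answer 128047
Part 3: A2 = 128047; d = 29; cross terms: (-2*7 - 29*-36)=1030, (29*17 - 21*7)=346, (21*29 - -22*17)=983, (-22*-36 - -2*29)=850; twice the area = |3209| = 3209; area = 3209/2; boundary points = 1 + 2 + 1 + 5 = 9; strictly interior points = area - boundary/2 + 1 = 1601; answer 1601

1601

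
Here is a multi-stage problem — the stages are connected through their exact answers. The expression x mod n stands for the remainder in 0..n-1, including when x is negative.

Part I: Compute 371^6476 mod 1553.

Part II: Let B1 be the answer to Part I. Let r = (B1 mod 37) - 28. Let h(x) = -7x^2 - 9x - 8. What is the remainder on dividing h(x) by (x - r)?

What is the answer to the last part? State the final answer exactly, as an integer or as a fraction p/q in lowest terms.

Part I: squarings mod 1553: 371^1=371, 371^2=977, 371^4=987, 371^8=438, 371^16=825, 371^32=411, 371^64=1197, 371^128=943, 371^256=933, 371^512=809, 371^1024=668, 371^2048=513, 371^4096=712; 371^6476 = 371^4 * 371^8 * 371^64 * 371^256 * 371^2048 * 371^4096 = 997 (mod 1553); answer 997
Part II: B1 = 997; r = 7; remainder = value at the root: -7*(7)^2 - 9*(7)^1 - 8 = (-343) + (-63) + (-8) = -414; answer -414

-414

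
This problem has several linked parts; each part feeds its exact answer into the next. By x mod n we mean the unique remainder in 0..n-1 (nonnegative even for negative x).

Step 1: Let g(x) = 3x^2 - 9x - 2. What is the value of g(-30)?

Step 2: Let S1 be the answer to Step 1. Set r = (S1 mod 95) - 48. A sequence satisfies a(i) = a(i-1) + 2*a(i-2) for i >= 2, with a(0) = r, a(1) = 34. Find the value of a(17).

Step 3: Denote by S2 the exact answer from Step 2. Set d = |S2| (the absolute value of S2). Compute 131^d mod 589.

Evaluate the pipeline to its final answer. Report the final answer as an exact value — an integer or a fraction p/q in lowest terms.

138

Step 1: 3*(-30)^2 - 9*(-30)^1 - 2 = (2700) + (270) + (-2) = 2968; answer 2968
Step 2: S1 = 2968; r = -25; a(2) = 1*(34) + 2*(-25) = -16; iterating: a(2)=-16, a(3)=52, a(4)=20, a(5)=124, a(6)=164, a(7)=412, a(8)=740, a(9)=1564, a(10)=3044, a(11)=6172, a(12)=12260, a(13)=24604, a(14)=49124, a(15)=98332, a(16)=196580, a(17)=393244; answer 393244
Step 3: S2 = 393244; d = 393244; squarings mod 589: 131^1=131, 131^2=80, 131^4=510, 131^8=351, 131^16=100, 131^32=576, 131^64=169, 131^128=289, 131^256=472, 131^512=142, 131^1024=138, 131^2048=196, 131^4096=131, 131^8192=80, 131^16384=510, 131^32768=351, 131^65536=100, 131^131072=576, 131^262144=169; 131^393244 = 131^4 * 131^8 * 131^16 * 131^131072 * 131^262144 = 138 (mod 589); answer 138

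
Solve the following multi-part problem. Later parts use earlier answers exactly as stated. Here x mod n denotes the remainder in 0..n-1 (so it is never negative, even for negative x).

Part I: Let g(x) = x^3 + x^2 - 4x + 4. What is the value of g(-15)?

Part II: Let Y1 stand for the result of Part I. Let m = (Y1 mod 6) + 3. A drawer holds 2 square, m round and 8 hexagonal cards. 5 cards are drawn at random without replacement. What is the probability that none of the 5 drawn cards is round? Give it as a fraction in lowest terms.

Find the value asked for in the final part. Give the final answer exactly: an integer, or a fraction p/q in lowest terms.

Part I: 1*(-15)^3 + 1*(-15)^2 - 4*(-15)^1 + 4 = (-3375) + (225) + (60) + (4) = -3086; answer -3086
Part II: Y1 = -3086; m = 7; total draws C(17,5) = 6188; favorable C(10,5) = 252; P = 9/221; answer 9/221

9/221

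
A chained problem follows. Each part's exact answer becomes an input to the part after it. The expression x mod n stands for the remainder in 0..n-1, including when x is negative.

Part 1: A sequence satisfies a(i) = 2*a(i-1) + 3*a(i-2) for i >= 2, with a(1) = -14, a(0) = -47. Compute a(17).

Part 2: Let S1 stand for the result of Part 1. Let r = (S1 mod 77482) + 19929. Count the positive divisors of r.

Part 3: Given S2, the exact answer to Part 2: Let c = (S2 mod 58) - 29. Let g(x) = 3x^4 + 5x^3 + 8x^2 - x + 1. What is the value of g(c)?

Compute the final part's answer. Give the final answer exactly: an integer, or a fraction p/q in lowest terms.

540688

Part 1: a(2) = 2*(-14) + 3*(-47) = -169; iterating: a(2)=-169, a(3)=-380, a(4)=-1267, a(5)=-3674, a(6)=-11149, a(7)=-33320, a(8)=-100087, a(9)=-300134, a(10)=-900529, a(11)=-2701460, a(12)=-8104507, a(13)=-24313394, a(14)=-72940309, a(15)=-218820800, a(16)=-656462527, a(17)=-1969387454; answer -1969387454
Part 2: S1 = -1969387454; r = 69951; 69951 = 3 * 7 * 3331; number of divisors = (1+1) * (1+1) * (1+1) = 8; answer 8
Part 3: S2 = 8; c = -21; 3*(-21)^4 + 5*(-21)^3 + 8*(-21)^2 - 1*(-21)^1 + 1 = (583443) + (-46305) + (3528) + (21) + (1) = 540688; answer 540688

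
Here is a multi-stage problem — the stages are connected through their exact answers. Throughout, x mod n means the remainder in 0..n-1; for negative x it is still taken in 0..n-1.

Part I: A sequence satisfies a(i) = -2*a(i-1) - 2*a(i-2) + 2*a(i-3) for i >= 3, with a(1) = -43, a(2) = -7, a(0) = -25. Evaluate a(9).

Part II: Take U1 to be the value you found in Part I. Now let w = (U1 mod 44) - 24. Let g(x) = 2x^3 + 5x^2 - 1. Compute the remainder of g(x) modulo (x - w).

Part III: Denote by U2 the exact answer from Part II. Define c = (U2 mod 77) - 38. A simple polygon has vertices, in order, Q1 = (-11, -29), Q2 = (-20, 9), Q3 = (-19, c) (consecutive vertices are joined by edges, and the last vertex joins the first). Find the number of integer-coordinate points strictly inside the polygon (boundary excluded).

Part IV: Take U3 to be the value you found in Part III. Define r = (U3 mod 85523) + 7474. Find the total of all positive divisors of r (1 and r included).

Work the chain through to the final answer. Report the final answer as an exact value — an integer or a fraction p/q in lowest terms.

11382

Part I: a(3) = -2*(-7) - 2*(-43) + 2*(-25) = 50; iterating: a(3)=50, a(4)=-172, a(5)=230, a(6)=-16, a(7)=-772, a(8)=2036, a(9)=-2560; answer -2560
Part II: U1 = -2560; w = 12; remainder = value at the root: 2*(12)^3 + 5*(12)^2 - 1 = (3456) + (720) + (-1) = 4175; answer 4175
Part III: U2 = 4175; c = -21; cross terms: (-11*9 - -20*-29)=-679, (-20*-21 - -19*9)=591, (-19*-29 - -11*-21)=320; twice the area = |232| = 232; area = 116; boundary points = 1 + 1 + 8 = 10; strictly interior points = area - boundary/2 + 1 = 112; answer 112
Part IV: U3 = 112; r = 7586; 7586 = 2 * 3793; sigma = (1 + 2) * (1 + 3793) = 3 * 3794 = 11382; answer 11382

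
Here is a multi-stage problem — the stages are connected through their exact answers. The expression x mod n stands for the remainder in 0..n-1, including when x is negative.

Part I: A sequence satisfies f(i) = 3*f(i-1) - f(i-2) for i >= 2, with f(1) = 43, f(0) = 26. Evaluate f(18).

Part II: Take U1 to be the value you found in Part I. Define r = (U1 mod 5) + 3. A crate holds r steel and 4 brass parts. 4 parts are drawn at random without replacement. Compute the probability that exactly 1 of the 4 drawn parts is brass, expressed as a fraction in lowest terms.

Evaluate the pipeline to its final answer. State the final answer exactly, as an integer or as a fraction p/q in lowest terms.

Part I: f(2) = 3*(43) - 1*(26) = 103; iterating: f(2)=103, f(3)=266, f(4)=695, f(5)=1819, f(6)=4762, f(7)=12467, f(8)=32639, f(9)=85450, f(10)=223711, f(11)=585683, f(12)=1533338, f(13)=4014331, f(14)=10509655, f(15)=27514634, f(16)=72034247, f(17)=188588107, f(18)=493730074; answer 493730074
Part II: U1 = 493730074; r = 7; total draws C(11,4) = 330; favorable C(4,1)*C(7,3) = 140; P = 14/33; answer 14/33

14/33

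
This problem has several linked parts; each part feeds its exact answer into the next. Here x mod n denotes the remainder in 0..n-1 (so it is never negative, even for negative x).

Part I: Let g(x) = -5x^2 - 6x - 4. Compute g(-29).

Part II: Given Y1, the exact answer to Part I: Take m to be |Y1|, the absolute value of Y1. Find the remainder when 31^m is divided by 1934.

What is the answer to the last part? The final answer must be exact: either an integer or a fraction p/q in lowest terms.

Part I: -5*(-29)^2 - 6*(-29)^1 - 4 = (-4205) + (174) + (-4) = -4035; answer -4035
Part II: Y1 = -4035; m = 4035; squarings mod 1934: 31^1=31, 31^2=961, 31^4=1003, 31^8=329, 31^16=1871, 31^32=101, 31^64=531, 31^128=1531, 31^256=1887, 31^512=275, 31^1024=199, 31^2048=921; 31^4035 = 31^1 * 31^2 * 31^64 * 31^128 * 31^256 * 31^512 * 31^1024 * 31^2048 = 1089 (mod 1934); answer 1089

1089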